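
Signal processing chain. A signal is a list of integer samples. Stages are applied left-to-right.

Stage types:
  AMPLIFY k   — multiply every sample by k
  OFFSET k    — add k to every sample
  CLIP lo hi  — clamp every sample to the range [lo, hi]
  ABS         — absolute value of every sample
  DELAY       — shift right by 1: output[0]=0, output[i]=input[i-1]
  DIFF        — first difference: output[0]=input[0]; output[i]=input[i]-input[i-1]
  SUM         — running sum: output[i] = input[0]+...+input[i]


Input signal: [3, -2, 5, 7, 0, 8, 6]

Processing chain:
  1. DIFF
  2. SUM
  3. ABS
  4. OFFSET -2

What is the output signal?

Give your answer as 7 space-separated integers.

Answer: 1 0 3 5 -2 6 4

Derivation:
Input: [3, -2, 5, 7, 0, 8, 6]
Stage 1 (DIFF): s[0]=3, -2-3=-5, 5--2=7, 7-5=2, 0-7=-7, 8-0=8, 6-8=-2 -> [3, -5, 7, 2, -7, 8, -2]
Stage 2 (SUM): sum[0..0]=3, sum[0..1]=-2, sum[0..2]=5, sum[0..3]=7, sum[0..4]=0, sum[0..5]=8, sum[0..6]=6 -> [3, -2, 5, 7, 0, 8, 6]
Stage 3 (ABS): |3|=3, |-2|=2, |5|=5, |7|=7, |0|=0, |8|=8, |6|=6 -> [3, 2, 5, 7, 0, 8, 6]
Stage 4 (OFFSET -2): 3+-2=1, 2+-2=0, 5+-2=3, 7+-2=5, 0+-2=-2, 8+-2=6, 6+-2=4 -> [1, 0, 3, 5, -2, 6, 4]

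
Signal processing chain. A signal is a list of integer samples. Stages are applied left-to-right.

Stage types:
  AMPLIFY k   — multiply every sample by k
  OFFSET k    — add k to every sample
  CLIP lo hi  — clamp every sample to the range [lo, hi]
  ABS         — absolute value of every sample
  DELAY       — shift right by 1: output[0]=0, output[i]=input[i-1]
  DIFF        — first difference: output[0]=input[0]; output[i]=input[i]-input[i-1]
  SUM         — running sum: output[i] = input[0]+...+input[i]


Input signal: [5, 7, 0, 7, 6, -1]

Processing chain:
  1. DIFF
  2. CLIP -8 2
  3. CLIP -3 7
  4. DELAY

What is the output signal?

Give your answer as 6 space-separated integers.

Input: [5, 7, 0, 7, 6, -1]
Stage 1 (DIFF): s[0]=5, 7-5=2, 0-7=-7, 7-0=7, 6-7=-1, -1-6=-7 -> [5, 2, -7, 7, -1, -7]
Stage 2 (CLIP -8 2): clip(5,-8,2)=2, clip(2,-8,2)=2, clip(-7,-8,2)=-7, clip(7,-8,2)=2, clip(-1,-8,2)=-1, clip(-7,-8,2)=-7 -> [2, 2, -7, 2, -1, -7]
Stage 3 (CLIP -3 7): clip(2,-3,7)=2, clip(2,-3,7)=2, clip(-7,-3,7)=-3, clip(2,-3,7)=2, clip(-1,-3,7)=-1, clip(-7,-3,7)=-3 -> [2, 2, -3, 2, -1, -3]
Stage 4 (DELAY): [0, 2, 2, -3, 2, -1] = [0, 2, 2, -3, 2, -1] -> [0, 2, 2, -3, 2, -1]

Answer: 0 2 2 -3 2 -1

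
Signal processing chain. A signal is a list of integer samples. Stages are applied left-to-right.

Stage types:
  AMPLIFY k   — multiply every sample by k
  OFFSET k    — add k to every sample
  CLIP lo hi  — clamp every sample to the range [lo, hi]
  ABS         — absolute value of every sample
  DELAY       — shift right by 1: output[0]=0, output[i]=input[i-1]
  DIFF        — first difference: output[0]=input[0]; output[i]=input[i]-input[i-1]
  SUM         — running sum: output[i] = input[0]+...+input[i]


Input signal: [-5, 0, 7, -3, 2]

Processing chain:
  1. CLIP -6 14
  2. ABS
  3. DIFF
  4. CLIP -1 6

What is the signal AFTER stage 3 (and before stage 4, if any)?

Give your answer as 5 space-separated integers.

Answer: 5 -5 7 -4 -1

Derivation:
Input: [-5, 0, 7, -3, 2]
Stage 1 (CLIP -6 14): clip(-5,-6,14)=-5, clip(0,-6,14)=0, clip(7,-6,14)=7, clip(-3,-6,14)=-3, clip(2,-6,14)=2 -> [-5, 0, 7, -3, 2]
Stage 2 (ABS): |-5|=5, |0|=0, |7|=7, |-3|=3, |2|=2 -> [5, 0, 7, 3, 2]
Stage 3 (DIFF): s[0]=5, 0-5=-5, 7-0=7, 3-7=-4, 2-3=-1 -> [5, -5, 7, -4, -1]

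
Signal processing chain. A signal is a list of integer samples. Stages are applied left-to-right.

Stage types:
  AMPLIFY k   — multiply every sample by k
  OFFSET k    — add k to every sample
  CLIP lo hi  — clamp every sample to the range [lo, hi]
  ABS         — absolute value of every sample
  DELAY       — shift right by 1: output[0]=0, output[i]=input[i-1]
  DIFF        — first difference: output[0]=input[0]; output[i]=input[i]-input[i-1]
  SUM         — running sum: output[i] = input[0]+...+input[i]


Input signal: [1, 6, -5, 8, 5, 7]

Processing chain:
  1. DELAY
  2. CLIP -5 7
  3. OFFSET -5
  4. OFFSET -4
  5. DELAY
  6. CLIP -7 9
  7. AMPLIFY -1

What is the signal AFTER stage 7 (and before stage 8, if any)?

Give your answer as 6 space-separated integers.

Answer: 0 7 7 3 7 2

Derivation:
Input: [1, 6, -5, 8, 5, 7]
Stage 1 (DELAY): [0, 1, 6, -5, 8, 5] = [0, 1, 6, -5, 8, 5] -> [0, 1, 6, -5, 8, 5]
Stage 2 (CLIP -5 7): clip(0,-5,7)=0, clip(1,-5,7)=1, clip(6,-5,7)=6, clip(-5,-5,7)=-5, clip(8,-5,7)=7, clip(5,-5,7)=5 -> [0, 1, 6, -5, 7, 5]
Stage 3 (OFFSET -5): 0+-5=-5, 1+-5=-4, 6+-5=1, -5+-5=-10, 7+-5=2, 5+-5=0 -> [-5, -4, 1, -10, 2, 0]
Stage 4 (OFFSET -4): -5+-4=-9, -4+-4=-8, 1+-4=-3, -10+-4=-14, 2+-4=-2, 0+-4=-4 -> [-9, -8, -3, -14, -2, -4]
Stage 5 (DELAY): [0, -9, -8, -3, -14, -2] = [0, -9, -8, -3, -14, -2] -> [0, -9, -8, -3, -14, -2]
Stage 6 (CLIP -7 9): clip(0,-7,9)=0, clip(-9,-7,9)=-7, clip(-8,-7,9)=-7, clip(-3,-7,9)=-3, clip(-14,-7,9)=-7, clip(-2,-7,9)=-2 -> [0, -7, -7, -3, -7, -2]
Stage 7 (AMPLIFY -1): 0*-1=0, -7*-1=7, -7*-1=7, -3*-1=3, -7*-1=7, -2*-1=2 -> [0, 7, 7, 3, 7, 2]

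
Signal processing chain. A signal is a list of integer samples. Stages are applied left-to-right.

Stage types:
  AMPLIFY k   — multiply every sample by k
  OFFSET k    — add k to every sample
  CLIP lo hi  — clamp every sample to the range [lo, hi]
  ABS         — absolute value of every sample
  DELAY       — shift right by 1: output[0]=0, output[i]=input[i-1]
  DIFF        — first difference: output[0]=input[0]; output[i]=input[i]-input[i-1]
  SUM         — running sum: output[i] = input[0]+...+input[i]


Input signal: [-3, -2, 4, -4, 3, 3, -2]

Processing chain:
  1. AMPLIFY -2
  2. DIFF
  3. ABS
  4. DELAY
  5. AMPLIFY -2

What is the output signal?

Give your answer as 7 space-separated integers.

Answer: 0 -12 -4 -24 -32 -28 0

Derivation:
Input: [-3, -2, 4, -4, 3, 3, -2]
Stage 1 (AMPLIFY -2): -3*-2=6, -2*-2=4, 4*-2=-8, -4*-2=8, 3*-2=-6, 3*-2=-6, -2*-2=4 -> [6, 4, -8, 8, -6, -6, 4]
Stage 2 (DIFF): s[0]=6, 4-6=-2, -8-4=-12, 8--8=16, -6-8=-14, -6--6=0, 4--6=10 -> [6, -2, -12, 16, -14, 0, 10]
Stage 3 (ABS): |6|=6, |-2|=2, |-12|=12, |16|=16, |-14|=14, |0|=0, |10|=10 -> [6, 2, 12, 16, 14, 0, 10]
Stage 4 (DELAY): [0, 6, 2, 12, 16, 14, 0] = [0, 6, 2, 12, 16, 14, 0] -> [0, 6, 2, 12, 16, 14, 0]
Stage 5 (AMPLIFY -2): 0*-2=0, 6*-2=-12, 2*-2=-4, 12*-2=-24, 16*-2=-32, 14*-2=-28, 0*-2=0 -> [0, -12, -4, -24, -32, -28, 0]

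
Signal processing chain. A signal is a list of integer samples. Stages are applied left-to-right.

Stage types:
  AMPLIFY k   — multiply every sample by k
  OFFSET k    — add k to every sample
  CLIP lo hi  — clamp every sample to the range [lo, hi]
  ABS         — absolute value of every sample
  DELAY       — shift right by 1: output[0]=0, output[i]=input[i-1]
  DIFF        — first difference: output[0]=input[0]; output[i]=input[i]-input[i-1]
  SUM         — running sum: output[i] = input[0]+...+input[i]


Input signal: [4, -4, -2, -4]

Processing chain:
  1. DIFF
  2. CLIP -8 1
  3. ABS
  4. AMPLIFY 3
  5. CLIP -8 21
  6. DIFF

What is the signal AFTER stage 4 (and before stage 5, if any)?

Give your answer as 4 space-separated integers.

Answer: 3 24 3 6

Derivation:
Input: [4, -4, -2, -4]
Stage 1 (DIFF): s[0]=4, -4-4=-8, -2--4=2, -4--2=-2 -> [4, -8, 2, -2]
Stage 2 (CLIP -8 1): clip(4,-8,1)=1, clip(-8,-8,1)=-8, clip(2,-8,1)=1, clip(-2,-8,1)=-2 -> [1, -8, 1, -2]
Stage 3 (ABS): |1|=1, |-8|=8, |1|=1, |-2|=2 -> [1, 8, 1, 2]
Stage 4 (AMPLIFY 3): 1*3=3, 8*3=24, 1*3=3, 2*3=6 -> [3, 24, 3, 6]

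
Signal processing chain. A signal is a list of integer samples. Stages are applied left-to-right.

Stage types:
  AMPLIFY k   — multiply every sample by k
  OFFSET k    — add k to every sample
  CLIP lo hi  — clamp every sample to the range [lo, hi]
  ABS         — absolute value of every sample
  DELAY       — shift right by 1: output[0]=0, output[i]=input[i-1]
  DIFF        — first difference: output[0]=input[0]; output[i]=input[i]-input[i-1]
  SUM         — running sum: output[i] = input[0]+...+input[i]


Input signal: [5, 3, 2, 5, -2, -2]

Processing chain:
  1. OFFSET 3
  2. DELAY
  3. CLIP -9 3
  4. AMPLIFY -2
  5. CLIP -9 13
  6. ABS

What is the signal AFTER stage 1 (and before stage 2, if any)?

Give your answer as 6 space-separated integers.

Input: [5, 3, 2, 5, -2, -2]
Stage 1 (OFFSET 3): 5+3=8, 3+3=6, 2+3=5, 5+3=8, -2+3=1, -2+3=1 -> [8, 6, 5, 8, 1, 1]

Answer: 8 6 5 8 1 1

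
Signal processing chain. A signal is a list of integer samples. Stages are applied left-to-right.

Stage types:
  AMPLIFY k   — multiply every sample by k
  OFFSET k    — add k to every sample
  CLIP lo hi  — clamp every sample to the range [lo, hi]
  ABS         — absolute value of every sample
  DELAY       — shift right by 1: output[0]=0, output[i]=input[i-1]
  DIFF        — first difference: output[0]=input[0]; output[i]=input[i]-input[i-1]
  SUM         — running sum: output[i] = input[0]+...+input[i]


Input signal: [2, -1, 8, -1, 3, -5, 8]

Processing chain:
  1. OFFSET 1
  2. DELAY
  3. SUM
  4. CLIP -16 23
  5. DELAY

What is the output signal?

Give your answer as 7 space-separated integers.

Input: [2, -1, 8, -1, 3, -5, 8]
Stage 1 (OFFSET 1): 2+1=3, -1+1=0, 8+1=9, -1+1=0, 3+1=4, -5+1=-4, 8+1=9 -> [3, 0, 9, 0, 4, -4, 9]
Stage 2 (DELAY): [0, 3, 0, 9, 0, 4, -4] = [0, 3, 0, 9, 0, 4, -4] -> [0, 3, 0, 9, 0, 4, -4]
Stage 3 (SUM): sum[0..0]=0, sum[0..1]=3, sum[0..2]=3, sum[0..3]=12, sum[0..4]=12, sum[0..5]=16, sum[0..6]=12 -> [0, 3, 3, 12, 12, 16, 12]
Stage 4 (CLIP -16 23): clip(0,-16,23)=0, clip(3,-16,23)=3, clip(3,-16,23)=3, clip(12,-16,23)=12, clip(12,-16,23)=12, clip(16,-16,23)=16, clip(12,-16,23)=12 -> [0, 3, 3, 12, 12, 16, 12]
Stage 5 (DELAY): [0, 0, 3, 3, 12, 12, 16] = [0, 0, 3, 3, 12, 12, 16] -> [0, 0, 3, 3, 12, 12, 16]

Answer: 0 0 3 3 12 12 16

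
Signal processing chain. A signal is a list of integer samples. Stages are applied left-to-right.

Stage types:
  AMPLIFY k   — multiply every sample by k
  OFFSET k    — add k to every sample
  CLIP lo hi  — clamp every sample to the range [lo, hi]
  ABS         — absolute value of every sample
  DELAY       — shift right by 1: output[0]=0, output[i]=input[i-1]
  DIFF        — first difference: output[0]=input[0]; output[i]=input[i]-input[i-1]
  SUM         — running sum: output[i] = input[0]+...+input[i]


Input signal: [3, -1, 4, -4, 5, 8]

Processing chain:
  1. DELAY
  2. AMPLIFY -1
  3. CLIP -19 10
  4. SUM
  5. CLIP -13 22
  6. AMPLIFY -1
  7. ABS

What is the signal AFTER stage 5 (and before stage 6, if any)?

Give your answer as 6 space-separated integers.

Answer: 0 -3 -2 -6 -2 -7

Derivation:
Input: [3, -1, 4, -4, 5, 8]
Stage 1 (DELAY): [0, 3, -1, 4, -4, 5] = [0, 3, -1, 4, -4, 5] -> [0, 3, -1, 4, -4, 5]
Stage 2 (AMPLIFY -1): 0*-1=0, 3*-1=-3, -1*-1=1, 4*-1=-4, -4*-1=4, 5*-1=-5 -> [0, -3, 1, -4, 4, -5]
Stage 3 (CLIP -19 10): clip(0,-19,10)=0, clip(-3,-19,10)=-3, clip(1,-19,10)=1, clip(-4,-19,10)=-4, clip(4,-19,10)=4, clip(-5,-19,10)=-5 -> [0, -3, 1, -4, 4, -5]
Stage 4 (SUM): sum[0..0]=0, sum[0..1]=-3, sum[0..2]=-2, sum[0..3]=-6, sum[0..4]=-2, sum[0..5]=-7 -> [0, -3, -2, -6, -2, -7]
Stage 5 (CLIP -13 22): clip(0,-13,22)=0, clip(-3,-13,22)=-3, clip(-2,-13,22)=-2, clip(-6,-13,22)=-6, clip(-2,-13,22)=-2, clip(-7,-13,22)=-7 -> [0, -3, -2, -6, -2, -7]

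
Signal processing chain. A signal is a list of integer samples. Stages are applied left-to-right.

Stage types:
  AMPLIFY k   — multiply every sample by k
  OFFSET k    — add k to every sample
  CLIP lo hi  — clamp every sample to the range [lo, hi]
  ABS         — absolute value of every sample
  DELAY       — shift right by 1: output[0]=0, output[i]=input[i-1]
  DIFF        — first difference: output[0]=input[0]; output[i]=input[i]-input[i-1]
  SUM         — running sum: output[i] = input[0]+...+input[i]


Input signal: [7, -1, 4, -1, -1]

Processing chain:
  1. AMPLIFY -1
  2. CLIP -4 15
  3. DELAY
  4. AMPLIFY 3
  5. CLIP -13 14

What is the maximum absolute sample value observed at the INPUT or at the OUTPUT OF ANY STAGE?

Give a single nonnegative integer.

Answer: 12

Derivation:
Input: [7, -1, 4, -1, -1] (max |s|=7)
Stage 1 (AMPLIFY -1): 7*-1=-7, -1*-1=1, 4*-1=-4, -1*-1=1, -1*-1=1 -> [-7, 1, -4, 1, 1] (max |s|=7)
Stage 2 (CLIP -4 15): clip(-7,-4,15)=-4, clip(1,-4,15)=1, clip(-4,-4,15)=-4, clip(1,-4,15)=1, clip(1,-4,15)=1 -> [-4, 1, -4, 1, 1] (max |s|=4)
Stage 3 (DELAY): [0, -4, 1, -4, 1] = [0, -4, 1, -4, 1] -> [0, -4, 1, -4, 1] (max |s|=4)
Stage 4 (AMPLIFY 3): 0*3=0, -4*3=-12, 1*3=3, -4*3=-12, 1*3=3 -> [0, -12, 3, -12, 3] (max |s|=12)
Stage 5 (CLIP -13 14): clip(0,-13,14)=0, clip(-12,-13,14)=-12, clip(3,-13,14)=3, clip(-12,-13,14)=-12, clip(3,-13,14)=3 -> [0, -12, 3, -12, 3] (max |s|=12)
Overall max amplitude: 12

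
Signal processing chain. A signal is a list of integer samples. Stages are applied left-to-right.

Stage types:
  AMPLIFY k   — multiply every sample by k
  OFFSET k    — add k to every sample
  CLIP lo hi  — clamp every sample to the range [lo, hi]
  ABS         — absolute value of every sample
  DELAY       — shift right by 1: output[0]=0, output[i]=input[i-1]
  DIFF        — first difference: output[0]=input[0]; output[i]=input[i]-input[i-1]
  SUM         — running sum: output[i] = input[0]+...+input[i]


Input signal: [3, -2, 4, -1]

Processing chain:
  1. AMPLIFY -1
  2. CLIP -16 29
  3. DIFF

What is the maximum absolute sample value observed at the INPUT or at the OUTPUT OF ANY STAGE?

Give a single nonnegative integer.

Input: [3, -2, 4, -1] (max |s|=4)
Stage 1 (AMPLIFY -1): 3*-1=-3, -2*-1=2, 4*-1=-4, -1*-1=1 -> [-3, 2, -4, 1] (max |s|=4)
Stage 2 (CLIP -16 29): clip(-3,-16,29)=-3, clip(2,-16,29)=2, clip(-4,-16,29)=-4, clip(1,-16,29)=1 -> [-3, 2, -4, 1] (max |s|=4)
Stage 3 (DIFF): s[0]=-3, 2--3=5, -4-2=-6, 1--4=5 -> [-3, 5, -6, 5] (max |s|=6)
Overall max amplitude: 6

Answer: 6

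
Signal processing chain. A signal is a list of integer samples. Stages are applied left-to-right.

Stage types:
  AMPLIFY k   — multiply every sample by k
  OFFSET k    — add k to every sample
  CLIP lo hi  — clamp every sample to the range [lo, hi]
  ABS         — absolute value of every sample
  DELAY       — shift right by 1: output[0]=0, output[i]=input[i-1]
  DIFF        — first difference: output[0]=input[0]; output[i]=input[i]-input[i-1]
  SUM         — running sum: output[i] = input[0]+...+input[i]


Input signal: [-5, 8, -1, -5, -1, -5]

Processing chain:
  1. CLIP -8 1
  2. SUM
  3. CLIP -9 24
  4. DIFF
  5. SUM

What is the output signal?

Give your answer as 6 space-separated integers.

Answer: -5 -4 -5 -9 -9 -9

Derivation:
Input: [-5, 8, -1, -5, -1, -5]
Stage 1 (CLIP -8 1): clip(-5,-8,1)=-5, clip(8,-8,1)=1, clip(-1,-8,1)=-1, clip(-5,-8,1)=-5, clip(-1,-8,1)=-1, clip(-5,-8,1)=-5 -> [-5, 1, -1, -5, -1, -5]
Stage 2 (SUM): sum[0..0]=-5, sum[0..1]=-4, sum[0..2]=-5, sum[0..3]=-10, sum[0..4]=-11, sum[0..5]=-16 -> [-5, -4, -5, -10, -11, -16]
Stage 3 (CLIP -9 24): clip(-5,-9,24)=-5, clip(-4,-9,24)=-4, clip(-5,-9,24)=-5, clip(-10,-9,24)=-9, clip(-11,-9,24)=-9, clip(-16,-9,24)=-9 -> [-5, -4, -5, -9, -9, -9]
Stage 4 (DIFF): s[0]=-5, -4--5=1, -5--4=-1, -9--5=-4, -9--9=0, -9--9=0 -> [-5, 1, -1, -4, 0, 0]
Stage 5 (SUM): sum[0..0]=-5, sum[0..1]=-4, sum[0..2]=-5, sum[0..3]=-9, sum[0..4]=-9, sum[0..5]=-9 -> [-5, -4, -5, -9, -9, -9]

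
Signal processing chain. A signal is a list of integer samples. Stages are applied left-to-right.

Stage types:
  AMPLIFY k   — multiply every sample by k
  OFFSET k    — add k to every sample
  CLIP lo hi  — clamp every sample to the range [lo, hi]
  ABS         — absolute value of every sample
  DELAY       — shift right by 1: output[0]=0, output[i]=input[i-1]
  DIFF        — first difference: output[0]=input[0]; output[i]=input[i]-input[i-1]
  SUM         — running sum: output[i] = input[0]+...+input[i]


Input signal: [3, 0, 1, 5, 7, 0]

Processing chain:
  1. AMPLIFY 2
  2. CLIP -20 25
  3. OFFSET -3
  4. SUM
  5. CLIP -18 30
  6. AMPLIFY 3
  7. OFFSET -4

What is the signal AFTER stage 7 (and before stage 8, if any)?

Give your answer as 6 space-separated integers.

Answer: 5 -4 -7 14 47 38

Derivation:
Input: [3, 0, 1, 5, 7, 0]
Stage 1 (AMPLIFY 2): 3*2=6, 0*2=0, 1*2=2, 5*2=10, 7*2=14, 0*2=0 -> [6, 0, 2, 10, 14, 0]
Stage 2 (CLIP -20 25): clip(6,-20,25)=6, clip(0,-20,25)=0, clip(2,-20,25)=2, clip(10,-20,25)=10, clip(14,-20,25)=14, clip(0,-20,25)=0 -> [6, 0, 2, 10, 14, 0]
Stage 3 (OFFSET -3): 6+-3=3, 0+-3=-3, 2+-3=-1, 10+-3=7, 14+-3=11, 0+-3=-3 -> [3, -3, -1, 7, 11, -3]
Stage 4 (SUM): sum[0..0]=3, sum[0..1]=0, sum[0..2]=-1, sum[0..3]=6, sum[0..4]=17, sum[0..5]=14 -> [3, 0, -1, 6, 17, 14]
Stage 5 (CLIP -18 30): clip(3,-18,30)=3, clip(0,-18,30)=0, clip(-1,-18,30)=-1, clip(6,-18,30)=6, clip(17,-18,30)=17, clip(14,-18,30)=14 -> [3, 0, -1, 6, 17, 14]
Stage 6 (AMPLIFY 3): 3*3=9, 0*3=0, -1*3=-3, 6*3=18, 17*3=51, 14*3=42 -> [9, 0, -3, 18, 51, 42]
Stage 7 (OFFSET -4): 9+-4=5, 0+-4=-4, -3+-4=-7, 18+-4=14, 51+-4=47, 42+-4=38 -> [5, -4, -7, 14, 47, 38]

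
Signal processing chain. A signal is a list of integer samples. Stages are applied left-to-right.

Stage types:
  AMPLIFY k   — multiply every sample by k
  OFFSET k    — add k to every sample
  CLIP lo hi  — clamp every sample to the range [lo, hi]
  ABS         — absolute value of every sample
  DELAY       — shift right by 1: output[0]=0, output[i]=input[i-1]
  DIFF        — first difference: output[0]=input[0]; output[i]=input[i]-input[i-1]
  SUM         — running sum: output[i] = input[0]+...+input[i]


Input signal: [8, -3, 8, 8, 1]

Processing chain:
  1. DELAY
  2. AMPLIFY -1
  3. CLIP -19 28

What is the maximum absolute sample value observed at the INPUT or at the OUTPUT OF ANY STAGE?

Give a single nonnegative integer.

Answer: 8

Derivation:
Input: [8, -3, 8, 8, 1] (max |s|=8)
Stage 1 (DELAY): [0, 8, -3, 8, 8] = [0, 8, -3, 8, 8] -> [0, 8, -3, 8, 8] (max |s|=8)
Stage 2 (AMPLIFY -1): 0*-1=0, 8*-1=-8, -3*-1=3, 8*-1=-8, 8*-1=-8 -> [0, -8, 3, -8, -8] (max |s|=8)
Stage 3 (CLIP -19 28): clip(0,-19,28)=0, clip(-8,-19,28)=-8, clip(3,-19,28)=3, clip(-8,-19,28)=-8, clip(-8,-19,28)=-8 -> [0, -8, 3, -8, -8] (max |s|=8)
Overall max amplitude: 8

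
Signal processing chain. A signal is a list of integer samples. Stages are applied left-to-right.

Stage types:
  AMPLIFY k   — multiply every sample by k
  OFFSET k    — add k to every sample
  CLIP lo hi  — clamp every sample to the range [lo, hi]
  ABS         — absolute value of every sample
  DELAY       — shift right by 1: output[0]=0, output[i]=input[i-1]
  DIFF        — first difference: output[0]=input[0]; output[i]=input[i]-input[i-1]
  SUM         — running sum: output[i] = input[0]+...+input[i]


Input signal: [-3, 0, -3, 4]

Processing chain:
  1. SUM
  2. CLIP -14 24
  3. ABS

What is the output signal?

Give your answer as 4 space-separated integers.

Answer: 3 3 6 2

Derivation:
Input: [-3, 0, -3, 4]
Stage 1 (SUM): sum[0..0]=-3, sum[0..1]=-3, sum[0..2]=-6, sum[0..3]=-2 -> [-3, -3, -6, -2]
Stage 2 (CLIP -14 24): clip(-3,-14,24)=-3, clip(-3,-14,24)=-3, clip(-6,-14,24)=-6, clip(-2,-14,24)=-2 -> [-3, -3, -6, -2]
Stage 3 (ABS): |-3|=3, |-3|=3, |-6|=6, |-2|=2 -> [3, 3, 6, 2]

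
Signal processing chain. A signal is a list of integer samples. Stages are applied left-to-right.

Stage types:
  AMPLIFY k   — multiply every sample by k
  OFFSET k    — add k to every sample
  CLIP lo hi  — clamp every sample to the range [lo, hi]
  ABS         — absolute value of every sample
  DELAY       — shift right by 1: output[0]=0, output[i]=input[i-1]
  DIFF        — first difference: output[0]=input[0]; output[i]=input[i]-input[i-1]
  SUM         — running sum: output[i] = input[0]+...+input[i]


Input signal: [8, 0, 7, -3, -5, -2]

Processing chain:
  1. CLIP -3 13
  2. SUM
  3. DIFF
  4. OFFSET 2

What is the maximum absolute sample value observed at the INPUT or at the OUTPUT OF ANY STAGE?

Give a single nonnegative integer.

Answer: 15

Derivation:
Input: [8, 0, 7, -3, -5, -2] (max |s|=8)
Stage 1 (CLIP -3 13): clip(8,-3,13)=8, clip(0,-3,13)=0, clip(7,-3,13)=7, clip(-3,-3,13)=-3, clip(-5,-3,13)=-3, clip(-2,-3,13)=-2 -> [8, 0, 7, -3, -3, -2] (max |s|=8)
Stage 2 (SUM): sum[0..0]=8, sum[0..1]=8, sum[0..2]=15, sum[0..3]=12, sum[0..4]=9, sum[0..5]=7 -> [8, 8, 15, 12, 9, 7] (max |s|=15)
Stage 3 (DIFF): s[0]=8, 8-8=0, 15-8=7, 12-15=-3, 9-12=-3, 7-9=-2 -> [8, 0, 7, -3, -3, -2] (max |s|=8)
Stage 4 (OFFSET 2): 8+2=10, 0+2=2, 7+2=9, -3+2=-1, -3+2=-1, -2+2=0 -> [10, 2, 9, -1, -1, 0] (max |s|=10)
Overall max amplitude: 15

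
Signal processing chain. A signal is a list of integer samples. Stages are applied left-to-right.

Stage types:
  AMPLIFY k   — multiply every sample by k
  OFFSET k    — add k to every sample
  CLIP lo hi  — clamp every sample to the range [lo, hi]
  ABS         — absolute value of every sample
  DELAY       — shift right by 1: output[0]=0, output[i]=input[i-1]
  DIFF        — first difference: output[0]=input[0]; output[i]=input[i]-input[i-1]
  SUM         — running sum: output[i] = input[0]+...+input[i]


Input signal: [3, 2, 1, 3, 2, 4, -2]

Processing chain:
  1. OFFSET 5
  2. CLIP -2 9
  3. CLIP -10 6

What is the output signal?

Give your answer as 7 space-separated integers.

Input: [3, 2, 1, 3, 2, 4, -2]
Stage 1 (OFFSET 5): 3+5=8, 2+5=7, 1+5=6, 3+5=8, 2+5=7, 4+5=9, -2+5=3 -> [8, 7, 6, 8, 7, 9, 3]
Stage 2 (CLIP -2 9): clip(8,-2,9)=8, clip(7,-2,9)=7, clip(6,-2,9)=6, clip(8,-2,9)=8, clip(7,-2,9)=7, clip(9,-2,9)=9, clip(3,-2,9)=3 -> [8, 7, 6, 8, 7, 9, 3]
Stage 3 (CLIP -10 6): clip(8,-10,6)=6, clip(7,-10,6)=6, clip(6,-10,6)=6, clip(8,-10,6)=6, clip(7,-10,6)=6, clip(9,-10,6)=6, clip(3,-10,6)=3 -> [6, 6, 6, 6, 6, 6, 3]

Answer: 6 6 6 6 6 6 3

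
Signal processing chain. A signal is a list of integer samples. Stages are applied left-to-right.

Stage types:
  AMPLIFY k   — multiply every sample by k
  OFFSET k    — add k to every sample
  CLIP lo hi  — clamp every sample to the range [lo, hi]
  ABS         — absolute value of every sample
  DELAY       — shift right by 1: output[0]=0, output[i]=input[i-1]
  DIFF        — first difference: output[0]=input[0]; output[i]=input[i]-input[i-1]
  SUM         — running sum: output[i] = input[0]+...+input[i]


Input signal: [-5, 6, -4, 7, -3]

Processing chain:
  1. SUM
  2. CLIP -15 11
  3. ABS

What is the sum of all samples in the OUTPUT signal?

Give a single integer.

Input: [-5, 6, -4, 7, -3]
Stage 1 (SUM): sum[0..0]=-5, sum[0..1]=1, sum[0..2]=-3, sum[0..3]=4, sum[0..4]=1 -> [-5, 1, -3, 4, 1]
Stage 2 (CLIP -15 11): clip(-5,-15,11)=-5, clip(1,-15,11)=1, clip(-3,-15,11)=-3, clip(4,-15,11)=4, clip(1,-15,11)=1 -> [-5, 1, -3, 4, 1]
Stage 3 (ABS): |-5|=5, |1|=1, |-3|=3, |4|=4, |1|=1 -> [5, 1, 3, 4, 1]
Output sum: 14

Answer: 14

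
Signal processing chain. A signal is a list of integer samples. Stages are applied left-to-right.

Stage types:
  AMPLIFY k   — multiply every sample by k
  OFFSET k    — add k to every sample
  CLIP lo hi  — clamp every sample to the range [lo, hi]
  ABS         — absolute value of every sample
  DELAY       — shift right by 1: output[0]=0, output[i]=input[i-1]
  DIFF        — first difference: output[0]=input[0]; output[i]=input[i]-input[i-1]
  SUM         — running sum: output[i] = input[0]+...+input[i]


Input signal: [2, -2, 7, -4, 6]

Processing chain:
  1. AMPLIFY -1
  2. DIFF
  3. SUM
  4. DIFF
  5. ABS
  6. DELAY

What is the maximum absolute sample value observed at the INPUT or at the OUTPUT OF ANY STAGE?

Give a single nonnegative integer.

Input: [2, -2, 7, -4, 6] (max |s|=7)
Stage 1 (AMPLIFY -1): 2*-1=-2, -2*-1=2, 7*-1=-7, -4*-1=4, 6*-1=-6 -> [-2, 2, -7, 4, -6] (max |s|=7)
Stage 2 (DIFF): s[0]=-2, 2--2=4, -7-2=-9, 4--7=11, -6-4=-10 -> [-2, 4, -9, 11, -10] (max |s|=11)
Stage 3 (SUM): sum[0..0]=-2, sum[0..1]=2, sum[0..2]=-7, sum[0..3]=4, sum[0..4]=-6 -> [-2, 2, -7, 4, -6] (max |s|=7)
Stage 4 (DIFF): s[0]=-2, 2--2=4, -7-2=-9, 4--7=11, -6-4=-10 -> [-2, 4, -9, 11, -10] (max |s|=11)
Stage 5 (ABS): |-2|=2, |4|=4, |-9|=9, |11|=11, |-10|=10 -> [2, 4, 9, 11, 10] (max |s|=11)
Stage 6 (DELAY): [0, 2, 4, 9, 11] = [0, 2, 4, 9, 11] -> [0, 2, 4, 9, 11] (max |s|=11)
Overall max amplitude: 11

Answer: 11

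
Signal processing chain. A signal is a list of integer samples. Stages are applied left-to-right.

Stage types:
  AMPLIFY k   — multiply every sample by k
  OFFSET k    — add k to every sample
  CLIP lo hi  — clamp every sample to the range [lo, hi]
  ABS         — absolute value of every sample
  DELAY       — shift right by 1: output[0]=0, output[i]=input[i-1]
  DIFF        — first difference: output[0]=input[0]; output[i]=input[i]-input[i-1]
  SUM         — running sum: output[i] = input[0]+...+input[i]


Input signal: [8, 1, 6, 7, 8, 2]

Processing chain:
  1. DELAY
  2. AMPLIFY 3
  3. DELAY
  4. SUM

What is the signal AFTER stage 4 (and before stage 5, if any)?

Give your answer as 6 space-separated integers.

Answer: 0 0 24 27 45 66

Derivation:
Input: [8, 1, 6, 7, 8, 2]
Stage 1 (DELAY): [0, 8, 1, 6, 7, 8] = [0, 8, 1, 6, 7, 8] -> [0, 8, 1, 6, 7, 8]
Stage 2 (AMPLIFY 3): 0*3=0, 8*3=24, 1*3=3, 6*3=18, 7*3=21, 8*3=24 -> [0, 24, 3, 18, 21, 24]
Stage 3 (DELAY): [0, 0, 24, 3, 18, 21] = [0, 0, 24, 3, 18, 21] -> [0, 0, 24, 3, 18, 21]
Stage 4 (SUM): sum[0..0]=0, sum[0..1]=0, sum[0..2]=24, sum[0..3]=27, sum[0..4]=45, sum[0..5]=66 -> [0, 0, 24, 27, 45, 66]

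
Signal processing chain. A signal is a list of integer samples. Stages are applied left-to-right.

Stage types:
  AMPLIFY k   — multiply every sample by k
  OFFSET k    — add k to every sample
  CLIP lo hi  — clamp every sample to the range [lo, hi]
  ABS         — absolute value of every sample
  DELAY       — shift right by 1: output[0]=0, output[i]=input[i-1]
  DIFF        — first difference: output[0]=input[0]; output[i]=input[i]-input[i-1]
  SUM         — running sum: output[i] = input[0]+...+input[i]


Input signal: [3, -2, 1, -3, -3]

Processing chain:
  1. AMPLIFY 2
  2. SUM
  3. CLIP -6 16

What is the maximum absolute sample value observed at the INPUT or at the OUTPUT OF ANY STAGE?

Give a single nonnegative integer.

Input: [3, -2, 1, -3, -3] (max |s|=3)
Stage 1 (AMPLIFY 2): 3*2=6, -2*2=-4, 1*2=2, -3*2=-6, -3*2=-6 -> [6, -4, 2, -6, -6] (max |s|=6)
Stage 2 (SUM): sum[0..0]=6, sum[0..1]=2, sum[0..2]=4, sum[0..3]=-2, sum[0..4]=-8 -> [6, 2, 4, -2, -8] (max |s|=8)
Stage 3 (CLIP -6 16): clip(6,-6,16)=6, clip(2,-6,16)=2, clip(4,-6,16)=4, clip(-2,-6,16)=-2, clip(-8,-6,16)=-6 -> [6, 2, 4, -2, -6] (max |s|=6)
Overall max amplitude: 8

Answer: 8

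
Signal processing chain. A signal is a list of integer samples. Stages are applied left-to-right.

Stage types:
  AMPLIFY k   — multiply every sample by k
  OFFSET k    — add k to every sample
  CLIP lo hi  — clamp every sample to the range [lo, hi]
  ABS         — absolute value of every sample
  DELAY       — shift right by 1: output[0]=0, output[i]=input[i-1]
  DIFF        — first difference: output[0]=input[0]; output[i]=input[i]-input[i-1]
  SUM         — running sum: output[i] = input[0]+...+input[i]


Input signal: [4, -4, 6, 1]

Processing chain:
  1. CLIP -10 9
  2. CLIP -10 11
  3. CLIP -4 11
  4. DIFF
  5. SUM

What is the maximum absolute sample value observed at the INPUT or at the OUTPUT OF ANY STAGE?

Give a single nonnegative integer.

Input: [4, -4, 6, 1] (max |s|=6)
Stage 1 (CLIP -10 9): clip(4,-10,9)=4, clip(-4,-10,9)=-4, clip(6,-10,9)=6, clip(1,-10,9)=1 -> [4, -4, 6, 1] (max |s|=6)
Stage 2 (CLIP -10 11): clip(4,-10,11)=4, clip(-4,-10,11)=-4, clip(6,-10,11)=6, clip(1,-10,11)=1 -> [4, -4, 6, 1] (max |s|=6)
Stage 3 (CLIP -4 11): clip(4,-4,11)=4, clip(-4,-4,11)=-4, clip(6,-4,11)=6, clip(1,-4,11)=1 -> [4, -4, 6, 1] (max |s|=6)
Stage 4 (DIFF): s[0]=4, -4-4=-8, 6--4=10, 1-6=-5 -> [4, -8, 10, -5] (max |s|=10)
Stage 5 (SUM): sum[0..0]=4, sum[0..1]=-4, sum[0..2]=6, sum[0..3]=1 -> [4, -4, 6, 1] (max |s|=6)
Overall max amplitude: 10

Answer: 10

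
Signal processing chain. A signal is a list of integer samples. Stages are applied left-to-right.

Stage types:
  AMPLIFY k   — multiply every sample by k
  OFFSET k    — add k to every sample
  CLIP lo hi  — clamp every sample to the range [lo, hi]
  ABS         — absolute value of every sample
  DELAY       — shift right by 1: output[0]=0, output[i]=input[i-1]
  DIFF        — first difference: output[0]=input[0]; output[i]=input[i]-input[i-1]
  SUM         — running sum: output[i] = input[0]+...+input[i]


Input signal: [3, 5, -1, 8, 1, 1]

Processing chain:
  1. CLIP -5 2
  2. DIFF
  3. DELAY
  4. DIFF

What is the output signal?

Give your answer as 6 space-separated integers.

Input: [3, 5, -1, 8, 1, 1]
Stage 1 (CLIP -5 2): clip(3,-5,2)=2, clip(5,-5,2)=2, clip(-1,-5,2)=-1, clip(8,-5,2)=2, clip(1,-5,2)=1, clip(1,-5,2)=1 -> [2, 2, -1, 2, 1, 1]
Stage 2 (DIFF): s[0]=2, 2-2=0, -1-2=-3, 2--1=3, 1-2=-1, 1-1=0 -> [2, 0, -3, 3, -1, 0]
Stage 3 (DELAY): [0, 2, 0, -3, 3, -1] = [0, 2, 0, -3, 3, -1] -> [0, 2, 0, -3, 3, -1]
Stage 4 (DIFF): s[0]=0, 2-0=2, 0-2=-2, -3-0=-3, 3--3=6, -1-3=-4 -> [0, 2, -2, -3, 6, -4]

Answer: 0 2 -2 -3 6 -4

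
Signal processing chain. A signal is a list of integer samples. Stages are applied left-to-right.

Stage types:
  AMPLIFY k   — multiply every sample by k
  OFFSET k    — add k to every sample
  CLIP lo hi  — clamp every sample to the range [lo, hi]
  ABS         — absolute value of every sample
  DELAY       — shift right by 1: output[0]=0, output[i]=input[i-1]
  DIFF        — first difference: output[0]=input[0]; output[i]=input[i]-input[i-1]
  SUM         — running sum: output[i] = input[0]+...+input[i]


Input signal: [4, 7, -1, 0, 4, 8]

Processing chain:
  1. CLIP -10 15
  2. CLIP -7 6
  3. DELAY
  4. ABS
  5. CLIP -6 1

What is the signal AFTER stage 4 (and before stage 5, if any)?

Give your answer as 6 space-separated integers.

Answer: 0 4 6 1 0 4

Derivation:
Input: [4, 7, -1, 0, 4, 8]
Stage 1 (CLIP -10 15): clip(4,-10,15)=4, clip(7,-10,15)=7, clip(-1,-10,15)=-1, clip(0,-10,15)=0, clip(4,-10,15)=4, clip(8,-10,15)=8 -> [4, 7, -1, 0, 4, 8]
Stage 2 (CLIP -7 6): clip(4,-7,6)=4, clip(7,-7,6)=6, clip(-1,-7,6)=-1, clip(0,-7,6)=0, clip(4,-7,6)=4, clip(8,-7,6)=6 -> [4, 6, -1, 0, 4, 6]
Stage 3 (DELAY): [0, 4, 6, -1, 0, 4] = [0, 4, 6, -1, 0, 4] -> [0, 4, 6, -1, 0, 4]
Stage 4 (ABS): |0|=0, |4|=4, |6|=6, |-1|=1, |0|=0, |4|=4 -> [0, 4, 6, 1, 0, 4]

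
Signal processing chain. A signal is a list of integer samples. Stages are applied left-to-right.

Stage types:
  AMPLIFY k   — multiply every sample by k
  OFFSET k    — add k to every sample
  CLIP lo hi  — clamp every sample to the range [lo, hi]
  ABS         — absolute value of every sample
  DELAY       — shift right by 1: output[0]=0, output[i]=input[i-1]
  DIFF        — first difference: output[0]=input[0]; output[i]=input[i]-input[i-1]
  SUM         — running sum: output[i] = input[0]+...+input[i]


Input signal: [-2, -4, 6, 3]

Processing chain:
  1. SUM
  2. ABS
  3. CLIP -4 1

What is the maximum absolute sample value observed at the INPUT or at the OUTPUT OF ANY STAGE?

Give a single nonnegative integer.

Answer: 6

Derivation:
Input: [-2, -4, 6, 3] (max |s|=6)
Stage 1 (SUM): sum[0..0]=-2, sum[0..1]=-6, sum[0..2]=0, sum[0..3]=3 -> [-2, -6, 0, 3] (max |s|=6)
Stage 2 (ABS): |-2|=2, |-6|=6, |0|=0, |3|=3 -> [2, 6, 0, 3] (max |s|=6)
Stage 3 (CLIP -4 1): clip(2,-4,1)=1, clip(6,-4,1)=1, clip(0,-4,1)=0, clip(3,-4,1)=1 -> [1, 1, 0, 1] (max |s|=1)
Overall max amplitude: 6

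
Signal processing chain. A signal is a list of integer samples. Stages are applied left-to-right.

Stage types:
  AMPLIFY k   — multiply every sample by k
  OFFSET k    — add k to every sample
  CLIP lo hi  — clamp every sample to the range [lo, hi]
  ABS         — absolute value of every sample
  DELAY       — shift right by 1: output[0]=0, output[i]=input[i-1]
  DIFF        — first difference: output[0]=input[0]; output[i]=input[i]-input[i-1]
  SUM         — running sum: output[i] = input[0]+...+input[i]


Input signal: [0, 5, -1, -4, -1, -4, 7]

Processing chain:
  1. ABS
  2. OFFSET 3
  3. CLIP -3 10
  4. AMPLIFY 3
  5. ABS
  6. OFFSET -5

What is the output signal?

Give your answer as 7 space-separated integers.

Answer: 4 19 7 16 7 16 25

Derivation:
Input: [0, 5, -1, -4, -1, -4, 7]
Stage 1 (ABS): |0|=0, |5|=5, |-1|=1, |-4|=4, |-1|=1, |-4|=4, |7|=7 -> [0, 5, 1, 4, 1, 4, 7]
Stage 2 (OFFSET 3): 0+3=3, 5+3=8, 1+3=4, 4+3=7, 1+3=4, 4+3=7, 7+3=10 -> [3, 8, 4, 7, 4, 7, 10]
Stage 3 (CLIP -3 10): clip(3,-3,10)=3, clip(8,-3,10)=8, clip(4,-3,10)=4, clip(7,-3,10)=7, clip(4,-3,10)=4, clip(7,-3,10)=7, clip(10,-3,10)=10 -> [3, 8, 4, 7, 4, 7, 10]
Stage 4 (AMPLIFY 3): 3*3=9, 8*3=24, 4*3=12, 7*3=21, 4*3=12, 7*3=21, 10*3=30 -> [9, 24, 12, 21, 12, 21, 30]
Stage 5 (ABS): |9|=9, |24|=24, |12|=12, |21|=21, |12|=12, |21|=21, |30|=30 -> [9, 24, 12, 21, 12, 21, 30]
Stage 6 (OFFSET -5): 9+-5=4, 24+-5=19, 12+-5=7, 21+-5=16, 12+-5=7, 21+-5=16, 30+-5=25 -> [4, 19, 7, 16, 7, 16, 25]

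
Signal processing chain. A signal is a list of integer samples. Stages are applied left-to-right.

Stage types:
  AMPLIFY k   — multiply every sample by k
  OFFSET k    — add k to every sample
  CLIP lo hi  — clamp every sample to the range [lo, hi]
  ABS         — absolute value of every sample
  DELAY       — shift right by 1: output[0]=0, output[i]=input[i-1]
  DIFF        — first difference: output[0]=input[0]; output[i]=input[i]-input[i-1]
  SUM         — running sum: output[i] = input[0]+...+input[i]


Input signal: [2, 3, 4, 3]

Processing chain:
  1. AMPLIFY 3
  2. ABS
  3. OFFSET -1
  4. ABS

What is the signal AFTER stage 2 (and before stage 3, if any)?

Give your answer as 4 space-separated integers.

Input: [2, 3, 4, 3]
Stage 1 (AMPLIFY 3): 2*3=6, 3*3=9, 4*3=12, 3*3=9 -> [6, 9, 12, 9]
Stage 2 (ABS): |6|=6, |9|=9, |12|=12, |9|=9 -> [6, 9, 12, 9]

Answer: 6 9 12 9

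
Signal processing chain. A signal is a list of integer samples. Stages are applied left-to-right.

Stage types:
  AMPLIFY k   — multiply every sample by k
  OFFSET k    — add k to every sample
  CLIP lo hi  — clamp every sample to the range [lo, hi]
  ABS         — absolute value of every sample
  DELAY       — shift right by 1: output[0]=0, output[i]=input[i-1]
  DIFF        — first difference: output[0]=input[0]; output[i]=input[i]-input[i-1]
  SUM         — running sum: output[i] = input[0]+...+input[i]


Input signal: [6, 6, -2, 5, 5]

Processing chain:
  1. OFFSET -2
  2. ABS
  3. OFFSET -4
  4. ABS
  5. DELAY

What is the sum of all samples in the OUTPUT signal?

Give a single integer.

Answer: 1

Derivation:
Input: [6, 6, -2, 5, 5]
Stage 1 (OFFSET -2): 6+-2=4, 6+-2=4, -2+-2=-4, 5+-2=3, 5+-2=3 -> [4, 4, -4, 3, 3]
Stage 2 (ABS): |4|=4, |4|=4, |-4|=4, |3|=3, |3|=3 -> [4, 4, 4, 3, 3]
Stage 3 (OFFSET -4): 4+-4=0, 4+-4=0, 4+-4=0, 3+-4=-1, 3+-4=-1 -> [0, 0, 0, -1, -1]
Stage 4 (ABS): |0|=0, |0|=0, |0|=0, |-1|=1, |-1|=1 -> [0, 0, 0, 1, 1]
Stage 5 (DELAY): [0, 0, 0, 0, 1] = [0, 0, 0, 0, 1] -> [0, 0, 0, 0, 1]
Output sum: 1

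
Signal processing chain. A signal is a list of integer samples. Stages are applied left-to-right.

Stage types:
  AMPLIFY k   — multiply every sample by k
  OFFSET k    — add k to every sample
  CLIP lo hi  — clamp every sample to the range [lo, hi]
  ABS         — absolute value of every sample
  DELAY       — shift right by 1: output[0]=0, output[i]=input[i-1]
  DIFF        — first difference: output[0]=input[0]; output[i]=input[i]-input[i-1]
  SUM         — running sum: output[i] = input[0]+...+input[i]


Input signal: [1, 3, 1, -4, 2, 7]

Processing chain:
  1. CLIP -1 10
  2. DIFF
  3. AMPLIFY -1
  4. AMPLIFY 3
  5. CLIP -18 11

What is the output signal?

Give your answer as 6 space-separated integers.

Input: [1, 3, 1, -4, 2, 7]
Stage 1 (CLIP -1 10): clip(1,-1,10)=1, clip(3,-1,10)=3, clip(1,-1,10)=1, clip(-4,-1,10)=-1, clip(2,-1,10)=2, clip(7,-1,10)=7 -> [1, 3, 1, -1, 2, 7]
Stage 2 (DIFF): s[0]=1, 3-1=2, 1-3=-2, -1-1=-2, 2--1=3, 7-2=5 -> [1, 2, -2, -2, 3, 5]
Stage 3 (AMPLIFY -1): 1*-1=-1, 2*-1=-2, -2*-1=2, -2*-1=2, 3*-1=-3, 5*-1=-5 -> [-1, -2, 2, 2, -3, -5]
Stage 4 (AMPLIFY 3): -1*3=-3, -2*3=-6, 2*3=6, 2*3=6, -3*3=-9, -5*3=-15 -> [-3, -6, 6, 6, -9, -15]
Stage 5 (CLIP -18 11): clip(-3,-18,11)=-3, clip(-6,-18,11)=-6, clip(6,-18,11)=6, clip(6,-18,11)=6, clip(-9,-18,11)=-9, clip(-15,-18,11)=-15 -> [-3, -6, 6, 6, -9, -15]

Answer: -3 -6 6 6 -9 -15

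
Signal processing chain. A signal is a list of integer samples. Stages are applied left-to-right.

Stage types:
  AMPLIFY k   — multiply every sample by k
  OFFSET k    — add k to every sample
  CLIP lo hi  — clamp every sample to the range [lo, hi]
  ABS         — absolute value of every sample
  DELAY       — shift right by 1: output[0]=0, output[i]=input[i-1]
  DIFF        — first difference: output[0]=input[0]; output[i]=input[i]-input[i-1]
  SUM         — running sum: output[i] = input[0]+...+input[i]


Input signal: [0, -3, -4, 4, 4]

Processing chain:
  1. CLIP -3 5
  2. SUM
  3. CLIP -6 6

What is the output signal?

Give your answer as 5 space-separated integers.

Input: [0, -3, -4, 4, 4]
Stage 1 (CLIP -3 5): clip(0,-3,5)=0, clip(-3,-3,5)=-3, clip(-4,-3,5)=-3, clip(4,-3,5)=4, clip(4,-3,5)=4 -> [0, -3, -3, 4, 4]
Stage 2 (SUM): sum[0..0]=0, sum[0..1]=-3, sum[0..2]=-6, sum[0..3]=-2, sum[0..4]=2 -> [0, -3, -6, -2, 2]
Stage 3 (CLIP -6 6): clip(0,-6,6)=0, clip(-3,-6,6)=-3, clip(-6,-6,6)=-6, clip(-2,-6,6)=-2, clip(2,-6,6)=2 -> [0, -3, -6, -2, 2]

Answer: 0 -3 -6 -2 2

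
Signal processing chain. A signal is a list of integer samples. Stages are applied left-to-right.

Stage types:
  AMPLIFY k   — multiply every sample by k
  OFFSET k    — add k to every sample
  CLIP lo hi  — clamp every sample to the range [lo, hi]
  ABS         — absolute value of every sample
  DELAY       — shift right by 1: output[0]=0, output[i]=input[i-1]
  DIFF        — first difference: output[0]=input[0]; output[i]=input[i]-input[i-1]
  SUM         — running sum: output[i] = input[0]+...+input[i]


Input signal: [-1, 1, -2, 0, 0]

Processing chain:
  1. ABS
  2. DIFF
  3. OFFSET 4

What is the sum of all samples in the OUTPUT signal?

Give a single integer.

Input: [-1, 1, -2, 0, 0]
Stage 1 (ABS): |-1|=1, |1|=1, |-2|=2, |0|=0, |0|=0 -> [1, 1, 2, 0, 0]
Stage 2 (DIFF): s[0]=1, 1-1=0, 2-1=1, 0-2=-2, 0-0=0 -> [1, 0, 1, -2, 0]
Stage 3 (OFFSET 4): 1+4=5, 0+4=4, 1+4=5, -2+4=2, 0+4=4 -> [5, 4, 5, 2, 4]
Output sum: 20

Answer: 20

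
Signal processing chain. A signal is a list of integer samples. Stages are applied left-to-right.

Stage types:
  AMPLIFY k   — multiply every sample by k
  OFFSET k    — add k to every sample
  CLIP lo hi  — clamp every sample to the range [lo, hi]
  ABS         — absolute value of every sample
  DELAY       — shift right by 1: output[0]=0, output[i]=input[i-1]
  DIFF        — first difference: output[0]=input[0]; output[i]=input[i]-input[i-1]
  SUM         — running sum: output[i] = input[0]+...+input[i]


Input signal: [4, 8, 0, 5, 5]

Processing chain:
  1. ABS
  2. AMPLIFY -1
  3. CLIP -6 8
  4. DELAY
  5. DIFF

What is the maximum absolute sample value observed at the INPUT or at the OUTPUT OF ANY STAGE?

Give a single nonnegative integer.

Answer: 8

Derivation:
Input: [4, 8, 0, 5, 5] (max |s|=8)
Stage 1 (ABS): |4|=4, |8|=8, |0|=0, |5|=5, |5|=5 -> [4, 8, 0, 5, 5] (max |s|=8)
Stage 2 (AMPLIFY -1): 4*-1=-4, 8*-1=-8, 0*-1=0, 5*-1=-5, 5*-1=-5 -> [-4, -8, 0, -5, -5] (max |s|=8)
Stage 3 (CLIP -6 8): clip(-4,-6,8)=-4, clip(-8,-6,8)=-6, clip(0,-6,8)=0, clip(-5,-6,8)=-5, clip(-5,-6,8)=-5 -> [-4, -6, 0, -5, -5] (max |s|=6)
Stage 4 (DELAY): [0, -4, -6, 0, -5] = [0, -4, -6, 0, -5] -> [0, -4, -6, 0, -5] (max |s|=6)
Stage 5 (DIFF): s[0]=0, -4-0=-4, -6--4=-2, 0--6=6, -5-0=-5 -> [0, -4, -2, 6, -5] (max |s|=6)
Overall max amplitude: 8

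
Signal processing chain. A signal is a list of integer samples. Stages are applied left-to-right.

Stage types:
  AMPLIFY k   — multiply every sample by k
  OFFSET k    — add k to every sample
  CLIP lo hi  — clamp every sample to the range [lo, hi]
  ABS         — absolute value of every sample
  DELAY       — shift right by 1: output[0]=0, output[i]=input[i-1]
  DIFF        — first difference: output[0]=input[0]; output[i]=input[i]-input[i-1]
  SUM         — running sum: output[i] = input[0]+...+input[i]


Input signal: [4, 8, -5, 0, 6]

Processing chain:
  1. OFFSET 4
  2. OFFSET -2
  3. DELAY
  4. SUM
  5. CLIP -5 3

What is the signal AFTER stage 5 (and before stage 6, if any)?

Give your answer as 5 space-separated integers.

Answer: 0 3 3 3 3

Derivation:
Input: [4, 8, -5, 0, 6]
Stage 1 (OFFSET 4): 4+4=8, 8+4=12, -5+4=-1, 0+4=4, 6+4=10 -> [8, 12, -1, 4, 10]
Stage 2 (OFFSET -2): 8+-2=6, 12+-2=10, -1+-2=-3, 4+-2=2, 10+-2=8 -> [6, 10, -3, 2, 8]
Stage 3 (DELAY): [0, 6, 10, -3, 2] = [0, 6, 10, -3, 2] -> [0, 6, 10, -3, 2]
Stage 4 (SUM): sum[0..0]=0, sum[0..1]=6, sum[0..2]=16, sum[0..3]=13, sum[0..4]=15 -> [0, 6, 16, 13, 15]
Stage 5 (CLIP -5 3): clip(0,-5,3)=0, clip(6,-5,3)=3, clip(16,-5,3)=3, clip(13,-5,3)=3, clip(15,-5,3)=3 -> [0, 3, 3, 3, 3]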